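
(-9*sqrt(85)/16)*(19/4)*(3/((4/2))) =-513*sqrt(85)/128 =-36.95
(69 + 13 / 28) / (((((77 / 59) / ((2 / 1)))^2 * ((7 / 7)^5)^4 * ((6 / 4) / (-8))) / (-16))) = 1733259520 / 124509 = 13920.76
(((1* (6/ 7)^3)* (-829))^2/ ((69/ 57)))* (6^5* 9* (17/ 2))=362399718306087936/ 2705927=133928120864.34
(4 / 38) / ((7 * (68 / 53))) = 0.01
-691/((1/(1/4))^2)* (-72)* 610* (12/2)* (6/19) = 68284620/19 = 3593927.37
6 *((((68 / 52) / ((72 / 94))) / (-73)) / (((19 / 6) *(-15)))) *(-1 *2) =-1598 / 270465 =-0.01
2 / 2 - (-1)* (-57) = -56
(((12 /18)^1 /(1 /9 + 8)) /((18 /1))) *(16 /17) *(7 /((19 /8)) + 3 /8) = 0.01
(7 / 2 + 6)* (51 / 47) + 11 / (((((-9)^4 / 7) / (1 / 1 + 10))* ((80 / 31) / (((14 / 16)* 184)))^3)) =4950929811818239 / 157883904000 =31358.04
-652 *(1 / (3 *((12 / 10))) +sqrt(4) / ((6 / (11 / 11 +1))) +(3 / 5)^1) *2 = -90628 / 45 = -2013.96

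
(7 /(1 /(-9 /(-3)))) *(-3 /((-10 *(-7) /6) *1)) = -27 /5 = -5.40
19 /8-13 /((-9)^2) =1435 /648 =2.21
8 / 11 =0.73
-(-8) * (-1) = -8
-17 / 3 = -5.67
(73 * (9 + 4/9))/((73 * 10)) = 17/18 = 0.94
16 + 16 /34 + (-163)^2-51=451086 /17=26534.47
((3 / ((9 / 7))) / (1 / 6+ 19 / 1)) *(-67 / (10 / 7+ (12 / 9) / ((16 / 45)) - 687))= 26264 / 2195465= 0.01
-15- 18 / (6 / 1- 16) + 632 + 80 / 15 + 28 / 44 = 103087 / 165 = 624.77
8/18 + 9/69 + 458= 94925/207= 458.57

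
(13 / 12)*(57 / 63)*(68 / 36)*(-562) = -1179919 / 1134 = -1040.49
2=2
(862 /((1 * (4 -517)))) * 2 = -1724 /513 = -3.36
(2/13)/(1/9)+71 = 941/13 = 72.38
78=78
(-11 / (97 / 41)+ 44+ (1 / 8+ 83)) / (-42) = -95041 / 32592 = -2.92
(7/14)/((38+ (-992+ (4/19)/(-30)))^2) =0.00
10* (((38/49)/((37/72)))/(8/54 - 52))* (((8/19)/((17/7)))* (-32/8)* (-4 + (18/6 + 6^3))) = 43.39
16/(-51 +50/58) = -232/727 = -0.32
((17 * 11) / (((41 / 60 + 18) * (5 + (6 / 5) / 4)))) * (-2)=-224400 / 59413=-3.78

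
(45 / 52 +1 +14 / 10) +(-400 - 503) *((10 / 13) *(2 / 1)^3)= -1443951 / 260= -5553.66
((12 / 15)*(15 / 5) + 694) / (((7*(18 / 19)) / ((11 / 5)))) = 231.03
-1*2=-2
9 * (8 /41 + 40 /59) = 19008 /2419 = 7.86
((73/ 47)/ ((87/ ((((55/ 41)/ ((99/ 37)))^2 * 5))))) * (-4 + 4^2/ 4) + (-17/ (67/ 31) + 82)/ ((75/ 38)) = 188746/ 5025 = 37.56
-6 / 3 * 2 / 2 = -2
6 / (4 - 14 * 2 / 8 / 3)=36 / 17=2.12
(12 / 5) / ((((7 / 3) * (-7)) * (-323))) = 36 / 79135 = 0.00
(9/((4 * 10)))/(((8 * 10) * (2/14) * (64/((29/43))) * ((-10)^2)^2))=1827/88064000000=0.00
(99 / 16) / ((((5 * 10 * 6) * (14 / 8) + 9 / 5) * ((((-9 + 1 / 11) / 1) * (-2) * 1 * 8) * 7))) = 1815 / 154190848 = 0.00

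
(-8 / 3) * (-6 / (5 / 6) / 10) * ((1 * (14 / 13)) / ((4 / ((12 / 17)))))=2016 / 5525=0.36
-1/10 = -0.10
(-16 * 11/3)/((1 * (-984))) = 22/369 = 0.06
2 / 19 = 0.11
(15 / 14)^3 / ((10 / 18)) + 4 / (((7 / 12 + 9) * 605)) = 422799837 / 190913800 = 2.21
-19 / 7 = -2.71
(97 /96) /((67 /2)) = 97 /3216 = 0.03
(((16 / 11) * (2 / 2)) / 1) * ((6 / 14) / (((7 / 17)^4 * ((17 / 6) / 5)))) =7074720 / 184877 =38.27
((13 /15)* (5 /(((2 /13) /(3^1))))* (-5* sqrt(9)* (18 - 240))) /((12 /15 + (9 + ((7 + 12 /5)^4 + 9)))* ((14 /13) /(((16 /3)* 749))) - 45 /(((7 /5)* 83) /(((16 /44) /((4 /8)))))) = 153909.89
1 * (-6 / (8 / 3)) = -9 / 4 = -2.25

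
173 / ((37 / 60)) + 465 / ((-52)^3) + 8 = 1501113803 / 5202496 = 288.54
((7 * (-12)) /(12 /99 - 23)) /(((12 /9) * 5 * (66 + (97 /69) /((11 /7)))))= 1577961 /191668075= 0.01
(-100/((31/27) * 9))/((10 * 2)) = -15/31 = -0.48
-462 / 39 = -154 / 13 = -11.85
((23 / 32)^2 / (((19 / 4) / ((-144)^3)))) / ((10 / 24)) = -779400.76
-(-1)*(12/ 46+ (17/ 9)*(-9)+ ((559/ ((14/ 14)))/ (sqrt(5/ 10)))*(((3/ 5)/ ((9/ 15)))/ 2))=-385/ 23+ 559*sqrt(2)/ 2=378.53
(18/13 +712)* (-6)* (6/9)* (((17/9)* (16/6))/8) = -630632/351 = -1796.67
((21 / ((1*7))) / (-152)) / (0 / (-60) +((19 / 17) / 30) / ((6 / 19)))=-2295 / 13718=-0.17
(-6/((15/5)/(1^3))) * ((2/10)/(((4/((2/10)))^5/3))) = -3/8000000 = -0.00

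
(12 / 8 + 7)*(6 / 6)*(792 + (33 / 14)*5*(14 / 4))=56661 / 8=7082.62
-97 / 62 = -1.56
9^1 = 9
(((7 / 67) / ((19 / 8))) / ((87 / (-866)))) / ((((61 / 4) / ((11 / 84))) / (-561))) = 14250896 / 6755811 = 2.11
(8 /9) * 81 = 72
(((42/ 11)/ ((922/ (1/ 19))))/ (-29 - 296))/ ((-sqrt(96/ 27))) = 63*sqrt(2)/ 250507400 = 0.00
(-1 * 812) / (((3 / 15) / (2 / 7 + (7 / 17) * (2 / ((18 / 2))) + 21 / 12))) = -1321385 / 153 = -8636.50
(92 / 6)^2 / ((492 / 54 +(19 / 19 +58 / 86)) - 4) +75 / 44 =2100211 / 57772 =36.35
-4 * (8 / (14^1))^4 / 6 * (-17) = 8704 / 7203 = 1.21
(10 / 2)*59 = 295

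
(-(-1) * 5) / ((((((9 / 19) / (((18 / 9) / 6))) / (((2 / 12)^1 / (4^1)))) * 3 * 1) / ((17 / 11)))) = 0.08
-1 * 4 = -4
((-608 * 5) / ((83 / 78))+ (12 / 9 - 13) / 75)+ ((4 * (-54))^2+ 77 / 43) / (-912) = -141988888457 / 48823920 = -2908.18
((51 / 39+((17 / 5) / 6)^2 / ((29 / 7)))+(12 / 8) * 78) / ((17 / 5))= 40168099 / 1153620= 34.82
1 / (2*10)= 1 / 20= 0.05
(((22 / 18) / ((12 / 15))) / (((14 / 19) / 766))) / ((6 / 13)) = 5203055 / 1512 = 3441.17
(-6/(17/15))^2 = 8100/289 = 28.03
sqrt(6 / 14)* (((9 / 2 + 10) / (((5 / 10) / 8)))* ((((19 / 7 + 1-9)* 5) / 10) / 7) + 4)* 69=-282624* sqrt(21) / 343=-3775.94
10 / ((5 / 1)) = 2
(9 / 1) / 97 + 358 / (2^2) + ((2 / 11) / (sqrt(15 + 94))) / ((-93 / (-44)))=8 * sqrt(109) / 10137 + 17381 / 194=89.60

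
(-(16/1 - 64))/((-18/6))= -16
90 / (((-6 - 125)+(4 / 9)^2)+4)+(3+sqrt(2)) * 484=484 * sqrt(2)+14906202 / 10271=2135.77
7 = 7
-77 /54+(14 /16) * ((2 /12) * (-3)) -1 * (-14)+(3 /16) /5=12.17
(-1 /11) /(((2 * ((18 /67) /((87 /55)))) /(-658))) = 176.10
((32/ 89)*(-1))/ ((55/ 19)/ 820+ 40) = -99712/ 11093939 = -0.01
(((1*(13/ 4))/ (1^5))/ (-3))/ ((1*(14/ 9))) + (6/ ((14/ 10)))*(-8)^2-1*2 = 15209/ 56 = 271.59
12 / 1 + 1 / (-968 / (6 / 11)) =63885 / 5324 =12.00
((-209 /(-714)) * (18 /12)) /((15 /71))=14839 /7140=2.08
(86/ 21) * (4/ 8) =43/ 21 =2.05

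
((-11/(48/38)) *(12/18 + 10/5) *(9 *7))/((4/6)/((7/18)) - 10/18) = -92169/73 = -1262.59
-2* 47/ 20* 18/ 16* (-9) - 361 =-25073/ 80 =-313.41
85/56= 1.52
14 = 14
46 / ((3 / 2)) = 92 / 3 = 30.67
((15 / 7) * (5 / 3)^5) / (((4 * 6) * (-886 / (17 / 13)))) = -265625 / 156736944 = -0.00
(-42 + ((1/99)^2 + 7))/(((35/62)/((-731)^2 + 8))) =-344394472844/10395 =-33130781.42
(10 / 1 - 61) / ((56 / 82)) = -2091 / 28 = -74.68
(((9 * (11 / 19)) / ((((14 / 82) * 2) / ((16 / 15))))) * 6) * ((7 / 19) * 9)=584496 / 1805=323.82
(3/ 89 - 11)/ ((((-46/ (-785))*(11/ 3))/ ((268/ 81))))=-102665440/ 607959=-168.87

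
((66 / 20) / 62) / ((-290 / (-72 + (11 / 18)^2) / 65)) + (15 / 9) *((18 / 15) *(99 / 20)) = 41767033 / 3883680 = 10.75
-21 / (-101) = 21 / 101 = 0.21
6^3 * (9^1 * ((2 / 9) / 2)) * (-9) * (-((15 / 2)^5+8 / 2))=184559229 / 4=46139807.25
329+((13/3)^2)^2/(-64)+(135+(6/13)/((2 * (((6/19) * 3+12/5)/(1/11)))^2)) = 458.49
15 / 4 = 3.75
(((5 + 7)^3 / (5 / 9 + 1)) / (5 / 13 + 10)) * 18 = 67392 / 35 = 1925.49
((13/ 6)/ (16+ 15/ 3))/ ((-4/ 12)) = -13/ 42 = -0.31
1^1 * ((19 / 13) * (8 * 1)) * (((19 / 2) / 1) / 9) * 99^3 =155679084 / 13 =11975314.15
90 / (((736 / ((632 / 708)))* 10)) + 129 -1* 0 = 2801085 / 21712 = 129.01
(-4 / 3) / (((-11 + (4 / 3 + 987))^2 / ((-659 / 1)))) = 0.00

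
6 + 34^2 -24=1138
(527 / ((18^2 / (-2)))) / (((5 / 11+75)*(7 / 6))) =-5797 / 156870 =-0.04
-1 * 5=-5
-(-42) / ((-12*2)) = -7 / 4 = -1.75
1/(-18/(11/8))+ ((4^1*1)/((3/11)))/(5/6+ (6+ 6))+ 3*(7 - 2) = 16.07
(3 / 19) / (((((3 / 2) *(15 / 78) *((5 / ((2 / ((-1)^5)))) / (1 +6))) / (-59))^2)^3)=6279142595468960310566846464 / 1127197265625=5570580045709521.64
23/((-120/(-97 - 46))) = 3289/120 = 27.41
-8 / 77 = -0.10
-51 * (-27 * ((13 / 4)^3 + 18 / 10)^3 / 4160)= 2127747768989337 / 136314880000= 15609.06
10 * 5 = 50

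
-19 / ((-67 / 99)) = 28.07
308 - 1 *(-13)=321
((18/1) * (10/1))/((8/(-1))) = -45/2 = -22.50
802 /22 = 401 /11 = 36.45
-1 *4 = -4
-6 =-6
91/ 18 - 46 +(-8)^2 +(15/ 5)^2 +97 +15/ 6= 1184/ 9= 131.56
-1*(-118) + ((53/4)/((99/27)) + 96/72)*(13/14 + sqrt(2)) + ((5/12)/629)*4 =653*sqrt(2)/132 + 47501639/387464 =129.59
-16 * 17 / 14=-136 / 7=-19.43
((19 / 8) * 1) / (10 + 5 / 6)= 57 / 260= 0.22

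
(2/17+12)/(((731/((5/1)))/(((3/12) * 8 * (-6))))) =-12360/12427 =-0.99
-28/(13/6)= -168/13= -12.92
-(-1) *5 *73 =365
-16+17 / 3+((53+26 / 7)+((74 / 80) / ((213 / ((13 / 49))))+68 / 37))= 744841877 / 15446760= 48.22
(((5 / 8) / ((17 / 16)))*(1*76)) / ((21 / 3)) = 760 / 119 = 6.39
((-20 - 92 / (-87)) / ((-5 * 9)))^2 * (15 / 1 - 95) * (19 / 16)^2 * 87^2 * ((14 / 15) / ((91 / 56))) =-6863089408 / 78975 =-86902.05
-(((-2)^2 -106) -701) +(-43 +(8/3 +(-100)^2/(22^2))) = 284348/363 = 783.33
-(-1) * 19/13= 19/13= 1.46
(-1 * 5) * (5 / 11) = -25 / 11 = -2.27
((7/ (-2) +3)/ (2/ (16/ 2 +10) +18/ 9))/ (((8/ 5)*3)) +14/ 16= 251/ 304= 0.83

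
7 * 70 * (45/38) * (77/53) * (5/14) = 606375/2014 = 301.08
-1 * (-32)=32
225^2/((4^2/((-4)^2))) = 50625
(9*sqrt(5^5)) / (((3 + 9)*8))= 75*sqrt(5) / 32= 5.24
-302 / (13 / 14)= -4228 / 13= -325.23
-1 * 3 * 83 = -249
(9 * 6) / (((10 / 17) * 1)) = 459 / 5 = 91.80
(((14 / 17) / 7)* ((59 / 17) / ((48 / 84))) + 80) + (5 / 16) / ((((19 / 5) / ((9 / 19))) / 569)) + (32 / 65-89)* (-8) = 87988857121 / 108502160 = 810.94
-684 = -684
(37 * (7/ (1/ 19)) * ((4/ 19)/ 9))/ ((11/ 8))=8288/ 99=83.72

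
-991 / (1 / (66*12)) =-784872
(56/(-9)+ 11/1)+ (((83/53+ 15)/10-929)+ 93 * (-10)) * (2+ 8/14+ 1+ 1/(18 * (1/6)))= -121000451/16695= -7247.71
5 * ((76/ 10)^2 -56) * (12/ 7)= 528/ 35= 15.09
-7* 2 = -14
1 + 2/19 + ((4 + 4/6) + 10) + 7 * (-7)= -1894/57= -33.23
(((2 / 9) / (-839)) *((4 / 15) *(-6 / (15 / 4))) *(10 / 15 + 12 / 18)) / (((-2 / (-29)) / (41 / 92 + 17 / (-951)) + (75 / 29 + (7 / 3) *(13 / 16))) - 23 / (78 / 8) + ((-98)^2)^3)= 4445728768 / 26136440452234397048569425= 0.00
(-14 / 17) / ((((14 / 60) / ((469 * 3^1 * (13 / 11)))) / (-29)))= 31826340 / 187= 170194.33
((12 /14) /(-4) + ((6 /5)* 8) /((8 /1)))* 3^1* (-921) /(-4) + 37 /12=574531 /840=683.97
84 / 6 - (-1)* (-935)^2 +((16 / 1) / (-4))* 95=873859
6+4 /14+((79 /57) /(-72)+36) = 1214231 /28728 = 42.27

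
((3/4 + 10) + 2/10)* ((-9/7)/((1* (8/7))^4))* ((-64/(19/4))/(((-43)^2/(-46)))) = -15549219/5620960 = -2.77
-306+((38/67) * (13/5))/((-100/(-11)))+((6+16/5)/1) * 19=-2194883/16750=-131.04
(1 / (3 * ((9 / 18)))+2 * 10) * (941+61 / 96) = 2802307 / 144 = 19460.47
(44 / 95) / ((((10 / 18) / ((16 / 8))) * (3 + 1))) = 198 / 475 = 0.42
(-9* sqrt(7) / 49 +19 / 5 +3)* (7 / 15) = 238 / 75 - 3* sqrt(7) / 35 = 2.95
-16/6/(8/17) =-17/3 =-5.67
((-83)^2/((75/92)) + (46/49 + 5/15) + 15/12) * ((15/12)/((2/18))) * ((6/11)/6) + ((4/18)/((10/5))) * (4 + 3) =3355308961/388080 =8645.92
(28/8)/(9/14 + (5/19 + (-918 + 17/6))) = -2793/729580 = -0.00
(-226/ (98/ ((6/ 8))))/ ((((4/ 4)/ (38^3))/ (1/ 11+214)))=-20318546.77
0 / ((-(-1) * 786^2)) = 0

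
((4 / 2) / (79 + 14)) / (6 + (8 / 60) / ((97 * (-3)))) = 1455 / 405914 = 0.00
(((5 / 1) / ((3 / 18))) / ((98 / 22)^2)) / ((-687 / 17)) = -20570 / 549829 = -0.04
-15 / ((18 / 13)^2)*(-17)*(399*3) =1910545 / 12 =159212.08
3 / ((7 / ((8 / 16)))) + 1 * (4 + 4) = 115 / 14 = 8.21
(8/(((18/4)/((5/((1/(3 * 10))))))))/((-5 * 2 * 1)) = -80/3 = -26.67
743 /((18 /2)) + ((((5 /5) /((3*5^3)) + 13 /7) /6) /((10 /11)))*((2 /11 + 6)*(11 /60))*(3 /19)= 618075217 /7481250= 82.62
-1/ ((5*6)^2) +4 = 4.00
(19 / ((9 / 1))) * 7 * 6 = 88.67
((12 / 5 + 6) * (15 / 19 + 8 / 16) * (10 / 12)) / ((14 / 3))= 147 / 76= 1.93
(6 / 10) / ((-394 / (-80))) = 24 / 197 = 0.12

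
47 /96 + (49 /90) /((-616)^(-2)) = 297494209 /1440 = 206593.20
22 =22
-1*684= -684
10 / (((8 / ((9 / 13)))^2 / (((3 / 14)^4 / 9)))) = 3645 / 207753728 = 0.00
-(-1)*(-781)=-781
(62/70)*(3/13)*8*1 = 744/455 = 1.64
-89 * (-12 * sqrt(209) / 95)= 1068 * sqrt(209) / 95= 162.53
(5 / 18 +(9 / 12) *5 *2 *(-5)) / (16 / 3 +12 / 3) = -3.99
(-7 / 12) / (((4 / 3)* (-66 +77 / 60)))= 105 / 15532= 0.01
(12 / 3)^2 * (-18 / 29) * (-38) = 10944 / 29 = 377.38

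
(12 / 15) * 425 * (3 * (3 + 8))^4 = 403213140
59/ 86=0.69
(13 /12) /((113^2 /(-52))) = -0.00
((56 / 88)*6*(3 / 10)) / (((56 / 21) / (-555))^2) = 34930035 / 704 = 49616.53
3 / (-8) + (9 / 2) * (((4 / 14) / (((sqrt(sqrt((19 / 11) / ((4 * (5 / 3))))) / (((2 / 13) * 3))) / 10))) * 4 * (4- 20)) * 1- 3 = -11520 * sqrt(2) * 55^(1 / 4) * 57^(3 / 4) / 1729- 27 / 8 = -535.69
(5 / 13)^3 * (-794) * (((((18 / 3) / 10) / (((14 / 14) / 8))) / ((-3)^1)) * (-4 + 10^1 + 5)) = 1746800 / 2197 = 795.08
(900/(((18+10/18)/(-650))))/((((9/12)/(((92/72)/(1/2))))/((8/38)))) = -71760000/3173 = -22615.82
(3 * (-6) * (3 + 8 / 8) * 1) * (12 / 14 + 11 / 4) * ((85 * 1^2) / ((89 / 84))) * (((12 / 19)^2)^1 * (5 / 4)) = -333784800 / 32129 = -10388.89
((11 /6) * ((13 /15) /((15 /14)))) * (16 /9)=2.64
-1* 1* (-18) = 18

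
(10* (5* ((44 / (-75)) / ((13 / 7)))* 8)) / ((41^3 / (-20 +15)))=24640 / 2687919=0.01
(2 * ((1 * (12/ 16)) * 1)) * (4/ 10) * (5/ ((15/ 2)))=0.40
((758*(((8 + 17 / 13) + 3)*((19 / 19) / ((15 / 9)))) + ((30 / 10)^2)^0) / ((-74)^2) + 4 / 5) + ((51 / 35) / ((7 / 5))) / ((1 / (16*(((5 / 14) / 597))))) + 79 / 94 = 3051986907213 / 1141883639260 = 2.67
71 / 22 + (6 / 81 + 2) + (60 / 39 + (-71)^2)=5047.84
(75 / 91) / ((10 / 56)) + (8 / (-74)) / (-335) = 743752 / 161135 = 4.62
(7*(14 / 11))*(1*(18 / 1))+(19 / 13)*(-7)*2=20006 / 143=139.90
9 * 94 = 846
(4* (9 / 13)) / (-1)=-2.77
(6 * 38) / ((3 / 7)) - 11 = 521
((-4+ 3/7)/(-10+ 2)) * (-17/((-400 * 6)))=17/5376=0.00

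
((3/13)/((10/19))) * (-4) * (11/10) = -627/325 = -1.93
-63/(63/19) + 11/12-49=-805/12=-67.08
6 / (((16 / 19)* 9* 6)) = 19 / 144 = 0.13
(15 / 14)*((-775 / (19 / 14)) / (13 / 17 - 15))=197625 / 4598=42.98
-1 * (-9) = 9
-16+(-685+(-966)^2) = 932455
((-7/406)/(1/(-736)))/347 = 368/10063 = 0.04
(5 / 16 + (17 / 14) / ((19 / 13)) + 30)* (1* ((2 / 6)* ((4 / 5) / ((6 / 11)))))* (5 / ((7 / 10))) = 1215005 / 11172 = 108.75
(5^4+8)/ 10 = 633/ 10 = 63.30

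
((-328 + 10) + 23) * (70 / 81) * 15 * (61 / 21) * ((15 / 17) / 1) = -9801.20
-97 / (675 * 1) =-97 / 675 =-0.14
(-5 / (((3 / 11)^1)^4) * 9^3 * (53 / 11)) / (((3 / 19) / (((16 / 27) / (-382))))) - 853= 52146373 / 1719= 30335.30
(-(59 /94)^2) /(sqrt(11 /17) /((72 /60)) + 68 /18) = -18108162 /168177797 + 469935 * sqrt(187) /336355594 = -0.09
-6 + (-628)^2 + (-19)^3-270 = 387249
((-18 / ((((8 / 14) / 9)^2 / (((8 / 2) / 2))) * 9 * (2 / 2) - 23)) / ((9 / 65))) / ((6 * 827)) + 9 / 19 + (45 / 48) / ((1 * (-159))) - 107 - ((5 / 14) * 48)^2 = -529917440569719 / 1323441629552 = -400.41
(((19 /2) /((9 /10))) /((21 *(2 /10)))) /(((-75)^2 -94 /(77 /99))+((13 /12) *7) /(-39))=380 /832197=0.00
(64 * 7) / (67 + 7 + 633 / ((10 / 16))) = 1120 / 2717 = 0.41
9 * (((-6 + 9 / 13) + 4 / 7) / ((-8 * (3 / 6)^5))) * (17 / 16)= 65943 / 364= 181.16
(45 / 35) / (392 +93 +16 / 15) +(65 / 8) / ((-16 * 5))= -646201 / 6532736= -0.10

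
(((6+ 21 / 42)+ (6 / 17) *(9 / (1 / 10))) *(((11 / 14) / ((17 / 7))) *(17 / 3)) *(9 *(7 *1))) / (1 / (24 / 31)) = 1803186 / 527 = 3421.61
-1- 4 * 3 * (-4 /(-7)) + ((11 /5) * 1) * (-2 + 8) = 5.34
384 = 384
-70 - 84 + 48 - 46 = -152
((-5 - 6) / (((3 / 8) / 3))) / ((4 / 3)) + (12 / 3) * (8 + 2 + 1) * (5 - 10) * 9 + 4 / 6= -6136 / 3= -2045.33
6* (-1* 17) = -102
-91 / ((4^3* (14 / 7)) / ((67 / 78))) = -469 / 768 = -0.61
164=164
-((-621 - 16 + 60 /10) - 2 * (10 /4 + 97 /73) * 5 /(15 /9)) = 47740 /73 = 653.97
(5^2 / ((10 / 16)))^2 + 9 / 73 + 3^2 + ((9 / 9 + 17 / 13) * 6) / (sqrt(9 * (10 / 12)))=12 * sqrt(30) / 13 + 117466 / 73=1614.18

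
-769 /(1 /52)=-39988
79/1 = 79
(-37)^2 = 1369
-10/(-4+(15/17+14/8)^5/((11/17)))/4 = -2351951360/180002874723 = -0.01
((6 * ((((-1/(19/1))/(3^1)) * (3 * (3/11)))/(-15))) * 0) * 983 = 0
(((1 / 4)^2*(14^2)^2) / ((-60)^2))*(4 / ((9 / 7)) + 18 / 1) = 45619 / 3240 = 14.08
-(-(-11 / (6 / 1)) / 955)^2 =-121 / 32832900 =-0.00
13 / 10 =1.30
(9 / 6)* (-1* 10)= -15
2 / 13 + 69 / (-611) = 25 / 611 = 0.04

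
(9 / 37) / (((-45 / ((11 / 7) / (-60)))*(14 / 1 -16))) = -0.00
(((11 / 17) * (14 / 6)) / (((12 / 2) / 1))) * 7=539 / 306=1.76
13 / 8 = 1.62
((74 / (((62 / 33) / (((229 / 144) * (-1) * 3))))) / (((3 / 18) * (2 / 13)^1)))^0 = 1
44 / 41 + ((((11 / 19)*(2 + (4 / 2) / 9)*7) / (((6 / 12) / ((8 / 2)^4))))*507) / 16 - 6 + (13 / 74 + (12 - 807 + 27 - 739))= 25006683659 / 172938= 144599.13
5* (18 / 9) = 10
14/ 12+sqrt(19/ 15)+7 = sqrt(285)/ 15+49/ 6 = 9.29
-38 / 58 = -19 / 29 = -0.66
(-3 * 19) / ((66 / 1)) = -0.86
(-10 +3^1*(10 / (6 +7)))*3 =-300 / 13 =-23.08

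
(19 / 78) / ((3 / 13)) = 19 / 18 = 1.06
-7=-7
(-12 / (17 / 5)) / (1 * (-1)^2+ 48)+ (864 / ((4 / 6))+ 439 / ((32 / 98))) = 35190791 / 13328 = 2640.37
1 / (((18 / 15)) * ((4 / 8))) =1.67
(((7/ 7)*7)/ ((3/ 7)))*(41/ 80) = 2009/ 240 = 8.37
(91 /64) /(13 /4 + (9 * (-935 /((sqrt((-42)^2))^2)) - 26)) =-4459 /86304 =-0.05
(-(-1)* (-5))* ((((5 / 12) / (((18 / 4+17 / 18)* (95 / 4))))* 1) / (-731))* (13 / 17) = 195 / 11569537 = 0.00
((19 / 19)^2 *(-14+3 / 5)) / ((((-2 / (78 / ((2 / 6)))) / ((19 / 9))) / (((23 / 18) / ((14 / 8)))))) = 761254 / 315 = 2416.68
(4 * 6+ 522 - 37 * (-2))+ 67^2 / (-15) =4811 / 15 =320.73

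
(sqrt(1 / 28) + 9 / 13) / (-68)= -9 / 884 -sqrt(7) / 952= -0.01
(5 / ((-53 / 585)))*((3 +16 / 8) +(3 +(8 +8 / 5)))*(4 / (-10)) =20592 / 53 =388.53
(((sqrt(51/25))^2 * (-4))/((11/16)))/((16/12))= -2448/275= -8.90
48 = 48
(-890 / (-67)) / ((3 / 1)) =890 / 201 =4.43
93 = 93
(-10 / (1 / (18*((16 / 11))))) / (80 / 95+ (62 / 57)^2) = -467856 / 3619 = -129.28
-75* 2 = -150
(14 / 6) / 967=7 / 2901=0.00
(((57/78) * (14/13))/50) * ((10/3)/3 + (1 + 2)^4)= 98287/76050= 1.29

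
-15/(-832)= 0.02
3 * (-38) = -114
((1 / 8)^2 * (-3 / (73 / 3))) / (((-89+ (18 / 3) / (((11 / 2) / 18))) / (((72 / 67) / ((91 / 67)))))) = 891 / 40548872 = 0.00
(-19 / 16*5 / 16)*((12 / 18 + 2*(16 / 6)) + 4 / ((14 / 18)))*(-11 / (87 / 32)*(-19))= -258115 / 812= -317.88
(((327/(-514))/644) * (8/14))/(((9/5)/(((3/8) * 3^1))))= -0.00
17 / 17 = 1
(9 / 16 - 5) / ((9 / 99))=-781 / 16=-48.81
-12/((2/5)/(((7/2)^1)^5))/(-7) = 36015/16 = 2250.94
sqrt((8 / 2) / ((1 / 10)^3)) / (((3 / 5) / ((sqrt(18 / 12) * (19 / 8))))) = 475 * sqrt(15) / 6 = 306.61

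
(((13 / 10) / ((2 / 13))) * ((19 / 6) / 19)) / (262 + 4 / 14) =1183 / 220320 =0.01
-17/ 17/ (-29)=1/ 29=0.03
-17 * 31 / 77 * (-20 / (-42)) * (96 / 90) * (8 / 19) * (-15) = 674560 / 30723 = 21.96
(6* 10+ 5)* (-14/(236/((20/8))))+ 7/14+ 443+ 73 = 119619/236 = 506.86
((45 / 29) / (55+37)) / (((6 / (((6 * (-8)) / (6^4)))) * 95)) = -1 / 912456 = -0.00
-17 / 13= -1.31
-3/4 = -0.75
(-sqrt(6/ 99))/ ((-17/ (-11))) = -sqrt(66)/ 51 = -0.16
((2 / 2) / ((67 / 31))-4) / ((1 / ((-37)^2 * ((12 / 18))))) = -216302 / 67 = -3228.39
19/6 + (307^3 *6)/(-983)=-1041621271/5898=-176605.84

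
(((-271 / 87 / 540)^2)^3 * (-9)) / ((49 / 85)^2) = -114475773846379969 / 114732832792554352422627840000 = -0.00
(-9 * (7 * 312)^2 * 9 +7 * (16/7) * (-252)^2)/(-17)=385342272/17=22667192.47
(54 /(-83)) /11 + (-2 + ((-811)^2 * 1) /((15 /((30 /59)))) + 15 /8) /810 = 9587289221 /349058160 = 27.47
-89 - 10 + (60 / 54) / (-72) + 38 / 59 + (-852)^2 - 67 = 725738.63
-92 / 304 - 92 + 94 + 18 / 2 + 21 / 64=13407 / 1216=11.03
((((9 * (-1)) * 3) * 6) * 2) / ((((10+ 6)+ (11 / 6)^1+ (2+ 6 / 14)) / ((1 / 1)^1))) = -13608 / 851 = -15.99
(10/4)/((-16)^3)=-5/8192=-0.00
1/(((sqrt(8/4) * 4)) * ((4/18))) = 9 * sqrt(2)/16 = 0.80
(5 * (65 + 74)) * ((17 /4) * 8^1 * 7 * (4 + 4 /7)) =756160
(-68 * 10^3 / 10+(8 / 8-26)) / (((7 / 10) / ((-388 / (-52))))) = -72750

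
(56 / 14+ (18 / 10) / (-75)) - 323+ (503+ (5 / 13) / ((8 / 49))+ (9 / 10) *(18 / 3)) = 2492513 / 13000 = 191.73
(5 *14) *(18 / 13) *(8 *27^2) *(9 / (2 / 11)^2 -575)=-2224703880 / 13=-171131067.69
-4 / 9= -0.44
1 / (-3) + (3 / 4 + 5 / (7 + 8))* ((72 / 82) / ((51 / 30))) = 473 / 2091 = 0.23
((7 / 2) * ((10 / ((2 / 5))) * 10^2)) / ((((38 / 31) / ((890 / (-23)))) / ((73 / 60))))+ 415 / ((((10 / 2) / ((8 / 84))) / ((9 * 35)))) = -874626845 / 2622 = -333572.40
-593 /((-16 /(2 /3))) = 593 /24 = 24.71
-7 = -7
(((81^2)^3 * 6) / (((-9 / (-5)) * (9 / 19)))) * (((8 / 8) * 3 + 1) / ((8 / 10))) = 9937335542850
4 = 4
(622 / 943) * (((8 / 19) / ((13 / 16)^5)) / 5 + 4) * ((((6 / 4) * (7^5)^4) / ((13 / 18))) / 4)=50076953015545162829704497678 / 432409684265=115809045999200530.49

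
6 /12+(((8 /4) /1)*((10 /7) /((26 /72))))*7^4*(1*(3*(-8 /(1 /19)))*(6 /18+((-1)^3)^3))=5775065.12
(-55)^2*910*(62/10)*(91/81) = 1553101550/81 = 19174093.21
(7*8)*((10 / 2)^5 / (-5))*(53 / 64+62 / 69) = -33359375 / 552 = -60433.65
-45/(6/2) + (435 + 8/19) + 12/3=8064/19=424.42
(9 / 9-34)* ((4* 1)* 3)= -396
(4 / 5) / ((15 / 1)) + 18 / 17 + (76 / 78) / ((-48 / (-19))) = 595841 / 397800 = 1.50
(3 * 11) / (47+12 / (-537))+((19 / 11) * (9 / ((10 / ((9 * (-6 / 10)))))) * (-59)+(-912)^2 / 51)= 440418064703 / 26208050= 16804.69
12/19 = 0.63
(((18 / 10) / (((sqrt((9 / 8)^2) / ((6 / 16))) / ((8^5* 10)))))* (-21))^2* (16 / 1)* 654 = 178376932470030336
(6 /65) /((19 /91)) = 42 /95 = 0.44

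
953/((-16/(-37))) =35261/16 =2203.81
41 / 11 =3.73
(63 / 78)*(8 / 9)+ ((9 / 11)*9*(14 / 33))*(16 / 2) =121324 / 4719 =25.71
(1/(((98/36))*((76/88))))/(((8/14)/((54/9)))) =594/133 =4.47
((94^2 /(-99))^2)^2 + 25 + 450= 6095735013721291 /96059601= 63457842.32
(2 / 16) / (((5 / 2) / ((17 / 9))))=17 / 180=0.09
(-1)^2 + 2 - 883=-880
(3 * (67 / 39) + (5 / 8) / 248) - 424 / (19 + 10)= -7079011 / 747968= -9.46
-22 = -22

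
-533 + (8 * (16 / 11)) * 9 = -4711 / 11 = -428.27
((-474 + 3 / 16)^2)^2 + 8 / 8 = 50399480039.10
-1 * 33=-33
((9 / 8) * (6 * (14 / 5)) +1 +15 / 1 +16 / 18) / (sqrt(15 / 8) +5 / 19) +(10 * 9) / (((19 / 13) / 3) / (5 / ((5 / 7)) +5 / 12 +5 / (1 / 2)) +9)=288021814 / 60593085 +1162781 * sqrt(30) / 234675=31.89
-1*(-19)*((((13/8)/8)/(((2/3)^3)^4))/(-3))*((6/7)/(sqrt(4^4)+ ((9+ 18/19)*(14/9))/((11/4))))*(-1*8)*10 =27434578743/51838976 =529.23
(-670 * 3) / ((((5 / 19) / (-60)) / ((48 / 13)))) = 21997440 / 13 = 1692110.77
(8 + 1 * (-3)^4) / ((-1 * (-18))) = 89 / 18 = 4.94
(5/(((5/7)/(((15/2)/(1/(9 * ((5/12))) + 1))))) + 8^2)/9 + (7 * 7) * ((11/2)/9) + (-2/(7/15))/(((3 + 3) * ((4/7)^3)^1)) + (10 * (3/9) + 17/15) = 2314621/54720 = 42.30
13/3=4.33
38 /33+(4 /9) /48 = 1379 /1188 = 1.16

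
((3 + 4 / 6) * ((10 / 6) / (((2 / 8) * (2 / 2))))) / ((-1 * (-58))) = 110 / 261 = 0.42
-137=-137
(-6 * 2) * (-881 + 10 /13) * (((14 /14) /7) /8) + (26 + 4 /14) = 39113 /182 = 214.91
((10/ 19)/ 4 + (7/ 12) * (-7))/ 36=-901/ 8208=-0.11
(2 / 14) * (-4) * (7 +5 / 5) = -32 / 7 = -4.57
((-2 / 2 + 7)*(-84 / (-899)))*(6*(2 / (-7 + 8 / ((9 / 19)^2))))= 0.23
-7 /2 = -3.50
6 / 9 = 2 / 3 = 0.67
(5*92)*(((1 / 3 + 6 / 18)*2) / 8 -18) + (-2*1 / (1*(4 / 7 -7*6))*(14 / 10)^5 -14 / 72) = -133815811511 / 16312500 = -8203.27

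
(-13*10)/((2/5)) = -325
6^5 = 7776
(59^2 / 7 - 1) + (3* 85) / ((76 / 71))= 390759 / 532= 734.51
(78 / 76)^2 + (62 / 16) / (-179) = 533327 / 516952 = 1.03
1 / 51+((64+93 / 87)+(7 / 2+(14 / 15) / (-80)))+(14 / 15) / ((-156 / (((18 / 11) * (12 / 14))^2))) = 68.57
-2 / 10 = -1 / 5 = -0.20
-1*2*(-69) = 138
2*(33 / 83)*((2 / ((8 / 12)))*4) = 792 / 83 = 9.54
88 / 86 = 44 / 43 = 1.02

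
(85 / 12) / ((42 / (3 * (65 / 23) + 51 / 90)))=106097 / 69552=1.53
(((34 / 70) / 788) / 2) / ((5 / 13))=221 / 275800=0.00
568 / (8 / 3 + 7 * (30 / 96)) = 117.01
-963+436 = -527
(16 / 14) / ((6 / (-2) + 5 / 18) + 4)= 144 / 161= 0.89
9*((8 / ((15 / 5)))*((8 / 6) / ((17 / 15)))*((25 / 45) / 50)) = 16 / 51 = 0.31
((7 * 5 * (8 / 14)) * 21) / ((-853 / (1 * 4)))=-1680 / 853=-1.97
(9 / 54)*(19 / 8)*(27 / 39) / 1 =57 / 208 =0.27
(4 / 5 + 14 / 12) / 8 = 59 / 240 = 0.25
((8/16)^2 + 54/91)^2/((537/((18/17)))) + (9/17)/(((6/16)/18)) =5123108091/201592664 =25.41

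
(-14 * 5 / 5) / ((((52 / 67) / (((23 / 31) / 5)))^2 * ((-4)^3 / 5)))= 16622767 / 415767040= 0.04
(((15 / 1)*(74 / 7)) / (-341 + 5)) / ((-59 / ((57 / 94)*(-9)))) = -94905 / 2174032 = -0.04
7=7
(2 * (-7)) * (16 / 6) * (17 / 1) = -1904 / 3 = -634.67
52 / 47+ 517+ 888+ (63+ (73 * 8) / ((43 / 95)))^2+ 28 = 159264735034 / 86903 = 1832672.46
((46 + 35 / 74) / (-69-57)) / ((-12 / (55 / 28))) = 189145 / 3132864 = 0.06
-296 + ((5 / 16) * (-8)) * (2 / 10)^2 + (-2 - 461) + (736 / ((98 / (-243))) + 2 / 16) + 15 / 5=-5058671 / 1960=-2580.95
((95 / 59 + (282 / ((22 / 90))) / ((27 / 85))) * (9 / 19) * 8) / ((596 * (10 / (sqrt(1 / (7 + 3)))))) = 0.73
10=10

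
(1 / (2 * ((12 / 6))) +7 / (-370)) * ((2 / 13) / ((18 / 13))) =19 / 740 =0.03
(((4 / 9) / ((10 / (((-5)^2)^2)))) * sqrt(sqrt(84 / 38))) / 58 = 0.58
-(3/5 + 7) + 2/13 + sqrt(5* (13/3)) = -484/65 + sqrt(195)/3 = -2.79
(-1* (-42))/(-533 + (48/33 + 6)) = -154/1927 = -0.08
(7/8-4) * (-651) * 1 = 16275/8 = 2034.38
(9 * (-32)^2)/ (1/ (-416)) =-3833856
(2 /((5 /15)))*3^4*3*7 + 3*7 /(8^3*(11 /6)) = 28740159 /2816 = 10206.02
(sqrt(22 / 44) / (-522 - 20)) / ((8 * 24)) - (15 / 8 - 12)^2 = -102.52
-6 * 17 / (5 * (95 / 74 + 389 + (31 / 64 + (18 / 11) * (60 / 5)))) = -2656896 / 53451085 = -0.05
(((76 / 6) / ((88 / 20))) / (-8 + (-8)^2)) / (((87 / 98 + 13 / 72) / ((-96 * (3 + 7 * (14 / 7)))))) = -3255840 / 41459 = -78.53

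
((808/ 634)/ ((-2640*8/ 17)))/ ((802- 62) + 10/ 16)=-1717/ 1239628500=-0.00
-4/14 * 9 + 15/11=-93/77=-1.21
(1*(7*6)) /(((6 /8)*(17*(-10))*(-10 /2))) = 0.07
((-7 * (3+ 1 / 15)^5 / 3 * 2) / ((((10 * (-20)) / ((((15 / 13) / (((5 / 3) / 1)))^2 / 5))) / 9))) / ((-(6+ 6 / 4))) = -720870416 / 990234375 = -0.73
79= 79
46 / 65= 0.71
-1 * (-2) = 2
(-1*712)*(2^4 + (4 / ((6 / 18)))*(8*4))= -284800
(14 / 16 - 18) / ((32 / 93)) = -12741 / 256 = -49.77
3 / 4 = 0.75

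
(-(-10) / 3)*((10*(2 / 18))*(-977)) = -97700 / 27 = -3618.52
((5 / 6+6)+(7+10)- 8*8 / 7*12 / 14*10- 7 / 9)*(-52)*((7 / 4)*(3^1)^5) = 17123535 / 14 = 1223109.64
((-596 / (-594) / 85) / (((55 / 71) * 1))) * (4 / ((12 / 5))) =21158 / 833085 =0.03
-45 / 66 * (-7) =105 / 22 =4.77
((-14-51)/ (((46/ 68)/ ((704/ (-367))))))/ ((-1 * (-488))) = 194480/ 514901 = 0.38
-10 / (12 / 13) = -65 / 6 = -10.83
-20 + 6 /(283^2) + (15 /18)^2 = -55661639 /2883204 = -19.31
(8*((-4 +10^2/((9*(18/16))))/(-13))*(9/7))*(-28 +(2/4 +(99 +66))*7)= -614992/117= -5256.34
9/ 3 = 3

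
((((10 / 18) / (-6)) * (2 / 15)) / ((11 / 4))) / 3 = -4 / 2673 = -0.00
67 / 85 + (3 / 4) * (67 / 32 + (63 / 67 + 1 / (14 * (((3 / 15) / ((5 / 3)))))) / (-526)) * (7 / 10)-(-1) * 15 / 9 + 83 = 19912269029 / 230059776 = 86.55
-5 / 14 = -0.36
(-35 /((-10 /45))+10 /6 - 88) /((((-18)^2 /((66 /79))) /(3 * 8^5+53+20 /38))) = 2925906907 /162108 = 18049.12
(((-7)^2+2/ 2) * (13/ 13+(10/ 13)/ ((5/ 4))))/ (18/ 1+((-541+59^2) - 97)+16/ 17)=17850/ 632489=0.03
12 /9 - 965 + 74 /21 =-6721 /7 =-960.14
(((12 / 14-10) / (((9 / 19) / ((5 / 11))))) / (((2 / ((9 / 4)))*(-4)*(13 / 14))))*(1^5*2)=760 / 143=5.31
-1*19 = -19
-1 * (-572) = 572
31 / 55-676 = -37149 / 55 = -675.44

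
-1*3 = -3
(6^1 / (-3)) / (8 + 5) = -2 / 13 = -0.15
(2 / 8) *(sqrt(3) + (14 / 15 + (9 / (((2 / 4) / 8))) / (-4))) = -263 / 30 + sqrt(3) / 4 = -8.33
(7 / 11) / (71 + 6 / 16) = 56 / 6281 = 0.01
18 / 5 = 3.60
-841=-841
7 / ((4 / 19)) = 133 / 4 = 33.25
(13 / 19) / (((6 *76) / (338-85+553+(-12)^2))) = 325 / 228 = 1.43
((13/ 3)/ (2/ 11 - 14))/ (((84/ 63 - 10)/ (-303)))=-3333/ 304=-10.96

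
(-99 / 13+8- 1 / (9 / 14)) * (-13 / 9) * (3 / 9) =137 / 243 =0.56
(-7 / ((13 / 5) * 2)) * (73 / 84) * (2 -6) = 365 / 78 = 4.68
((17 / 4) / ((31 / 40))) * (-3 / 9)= -170 / 93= -1.83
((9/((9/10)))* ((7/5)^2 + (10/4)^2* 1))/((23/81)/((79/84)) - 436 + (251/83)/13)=-1889537247/10022267930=-0.19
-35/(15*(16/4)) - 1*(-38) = 449/12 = 37.42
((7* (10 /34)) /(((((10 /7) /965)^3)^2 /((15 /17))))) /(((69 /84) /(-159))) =-3552929270182150374554325 /106352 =-33407263334795305913.89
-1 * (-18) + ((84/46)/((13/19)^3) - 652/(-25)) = 62887112/1263275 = 49.78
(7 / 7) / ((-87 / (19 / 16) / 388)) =-1843 / 348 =-5.30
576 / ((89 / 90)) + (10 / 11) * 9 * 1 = 578250 / 979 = 590.65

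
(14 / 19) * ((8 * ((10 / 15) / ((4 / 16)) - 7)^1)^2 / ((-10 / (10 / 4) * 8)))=-4732 / 171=-27.67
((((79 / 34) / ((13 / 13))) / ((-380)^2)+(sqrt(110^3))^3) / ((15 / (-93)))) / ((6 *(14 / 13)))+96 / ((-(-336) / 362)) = 30467570309 / 294576000 - 2950161500 *sqrt(110) / 21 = -1473407270.25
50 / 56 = 25 / 28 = 0.89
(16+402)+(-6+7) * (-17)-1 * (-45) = 446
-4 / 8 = -1 / 2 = -0.50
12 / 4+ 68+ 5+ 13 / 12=925 / 12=77.08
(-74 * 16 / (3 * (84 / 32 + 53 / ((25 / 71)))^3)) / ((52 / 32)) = -0.00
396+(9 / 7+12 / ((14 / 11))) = 2847 / 7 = 406.71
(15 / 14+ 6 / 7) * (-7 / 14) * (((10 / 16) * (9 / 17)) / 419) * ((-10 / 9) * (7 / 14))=675 / 1595552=0.00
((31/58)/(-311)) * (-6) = 93/9019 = 0.01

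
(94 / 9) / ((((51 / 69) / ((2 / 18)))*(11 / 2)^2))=8648 / 166617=0.05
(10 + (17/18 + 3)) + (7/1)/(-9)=13.17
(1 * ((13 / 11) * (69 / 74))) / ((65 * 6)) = 23 / 8140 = 0.00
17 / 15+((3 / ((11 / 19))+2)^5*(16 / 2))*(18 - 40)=-738493286863 / 219615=-3362672.34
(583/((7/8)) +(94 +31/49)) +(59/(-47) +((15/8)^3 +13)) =918847441/1179136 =779.25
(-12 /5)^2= 144 /25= 5.76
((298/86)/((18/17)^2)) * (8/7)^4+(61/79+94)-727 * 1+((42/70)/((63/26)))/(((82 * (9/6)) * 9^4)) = -61899984837139144/98731131713865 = -626.96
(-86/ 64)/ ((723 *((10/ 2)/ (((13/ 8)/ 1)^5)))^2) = -0.00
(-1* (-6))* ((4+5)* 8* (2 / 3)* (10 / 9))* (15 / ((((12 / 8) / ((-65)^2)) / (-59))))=-797680000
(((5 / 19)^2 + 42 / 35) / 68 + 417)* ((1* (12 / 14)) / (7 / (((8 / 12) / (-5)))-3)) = -51184871 / 7947415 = -6.44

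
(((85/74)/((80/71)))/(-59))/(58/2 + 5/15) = -3621/6147328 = -0.00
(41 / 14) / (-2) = -41 / 28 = -1.46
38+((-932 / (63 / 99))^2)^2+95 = 11046746553397349 / 2401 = 4600894024738.59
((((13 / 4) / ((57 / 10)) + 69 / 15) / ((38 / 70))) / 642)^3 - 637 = -1712852126489214112787 / 2688935848144429248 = -637.00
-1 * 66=-66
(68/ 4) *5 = 85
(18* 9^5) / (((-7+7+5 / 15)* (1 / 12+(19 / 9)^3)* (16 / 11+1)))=3788111448 / 27679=136858.68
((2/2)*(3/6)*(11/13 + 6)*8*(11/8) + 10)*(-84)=-52038/13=-4002.92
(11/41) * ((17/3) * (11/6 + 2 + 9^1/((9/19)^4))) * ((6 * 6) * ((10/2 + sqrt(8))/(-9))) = -497851970/89667- 199140788 * sqrt(2)/89667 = -8693.05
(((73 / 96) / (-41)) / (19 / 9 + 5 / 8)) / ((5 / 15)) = -657 / 32308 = -0.02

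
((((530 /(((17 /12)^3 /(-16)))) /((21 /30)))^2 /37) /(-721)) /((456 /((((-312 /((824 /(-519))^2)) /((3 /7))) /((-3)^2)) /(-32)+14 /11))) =-33940733191603200000 /9994228914502341971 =-3.40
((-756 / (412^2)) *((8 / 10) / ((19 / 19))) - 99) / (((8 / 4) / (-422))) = 20889.75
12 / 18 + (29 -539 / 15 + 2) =-64 / 15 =-4.27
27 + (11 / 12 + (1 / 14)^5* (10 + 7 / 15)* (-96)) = 28149841 / 1008420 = 27.91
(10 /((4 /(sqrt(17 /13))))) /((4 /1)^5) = 5 * sqrt(221) /26624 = 0.00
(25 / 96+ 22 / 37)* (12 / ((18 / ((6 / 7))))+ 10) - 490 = -161603 / 336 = -480.96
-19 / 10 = -1.90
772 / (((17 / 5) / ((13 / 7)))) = 50180 / 119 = 421.68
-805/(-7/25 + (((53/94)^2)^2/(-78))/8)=2873.34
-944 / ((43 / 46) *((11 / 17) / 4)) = -2952832 / 473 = -6242.77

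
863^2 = 744769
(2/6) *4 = 4/3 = 1.33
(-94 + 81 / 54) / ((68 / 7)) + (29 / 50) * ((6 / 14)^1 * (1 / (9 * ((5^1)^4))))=-424919903 / 44625000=-9.52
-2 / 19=-0.11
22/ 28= 11/ 14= 0.79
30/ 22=15/ 11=1.36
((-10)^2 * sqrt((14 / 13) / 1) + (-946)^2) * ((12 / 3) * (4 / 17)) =1600 * sqrt(182) / 221 + 14318656 / 17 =842371.55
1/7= 0.14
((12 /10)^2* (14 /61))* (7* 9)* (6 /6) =20.82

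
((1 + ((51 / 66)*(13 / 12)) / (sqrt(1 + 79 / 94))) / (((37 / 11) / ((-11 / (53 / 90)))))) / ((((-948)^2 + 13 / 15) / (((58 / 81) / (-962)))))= 135575*sqrt(16262) / 6091668676182708 + 175450 / 38146287471279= 0.00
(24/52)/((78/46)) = 46/169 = 0.27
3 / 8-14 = -109 / 8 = -13.62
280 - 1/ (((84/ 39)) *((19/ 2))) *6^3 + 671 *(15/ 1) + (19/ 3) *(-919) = 1801130/ 399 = 4514.11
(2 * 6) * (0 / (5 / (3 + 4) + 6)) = 0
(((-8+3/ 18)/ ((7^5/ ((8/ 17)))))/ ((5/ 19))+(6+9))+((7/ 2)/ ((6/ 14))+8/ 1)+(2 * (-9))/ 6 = 80475137/ 2857190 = 28.17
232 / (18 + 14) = 29 / 4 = 7.25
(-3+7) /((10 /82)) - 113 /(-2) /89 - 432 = -354723 /890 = -398.57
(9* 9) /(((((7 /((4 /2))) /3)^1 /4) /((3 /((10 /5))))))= 2916 /7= 416.57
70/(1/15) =1050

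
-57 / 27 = -19 / 9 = -2.11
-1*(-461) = 461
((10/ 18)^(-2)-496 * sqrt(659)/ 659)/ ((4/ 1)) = 81/ 100-124 * sqrt(659)/ 659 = -4.02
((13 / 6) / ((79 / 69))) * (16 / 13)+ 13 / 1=1211 / 79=15.33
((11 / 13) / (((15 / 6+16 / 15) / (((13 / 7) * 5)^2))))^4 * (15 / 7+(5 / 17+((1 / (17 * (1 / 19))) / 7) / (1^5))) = 40883463716519531250000 / 89922089976003719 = 454654.29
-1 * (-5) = 5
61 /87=0.70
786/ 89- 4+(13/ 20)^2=187041/ 35600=5.25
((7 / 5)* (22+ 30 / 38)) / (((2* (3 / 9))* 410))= 9093 / 77900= 0.12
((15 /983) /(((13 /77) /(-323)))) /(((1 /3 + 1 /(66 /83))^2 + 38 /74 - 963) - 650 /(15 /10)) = 20042544060 /956547113171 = 0.02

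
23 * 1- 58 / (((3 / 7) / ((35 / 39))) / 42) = -198043 / 39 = -5078.03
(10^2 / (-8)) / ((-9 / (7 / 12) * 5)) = 35 / 216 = 0.16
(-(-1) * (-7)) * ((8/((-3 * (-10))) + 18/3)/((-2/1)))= 329/15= 21.93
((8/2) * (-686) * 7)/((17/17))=-19208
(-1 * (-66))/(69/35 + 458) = 2310/16099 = 0.14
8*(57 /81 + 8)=1880 /27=69.63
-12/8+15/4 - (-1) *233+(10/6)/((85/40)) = 48151/204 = 236.03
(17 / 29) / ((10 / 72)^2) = 22032 / 725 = 30.39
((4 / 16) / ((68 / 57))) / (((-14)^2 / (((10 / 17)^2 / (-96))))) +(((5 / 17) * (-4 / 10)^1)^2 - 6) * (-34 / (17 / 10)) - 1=14633503781 / 123257344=118.72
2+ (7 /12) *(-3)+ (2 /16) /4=9 /32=0.28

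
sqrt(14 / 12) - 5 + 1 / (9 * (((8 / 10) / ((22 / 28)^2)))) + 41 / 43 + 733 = sqrt(42) / 6 + 221196335 / 303408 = 730.12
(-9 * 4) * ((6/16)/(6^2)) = -3/8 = -0.38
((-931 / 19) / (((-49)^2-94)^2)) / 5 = -49 / 26611245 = -0.00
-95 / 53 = -1.79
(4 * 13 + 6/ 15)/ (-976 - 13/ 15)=-786/ 14653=-0.05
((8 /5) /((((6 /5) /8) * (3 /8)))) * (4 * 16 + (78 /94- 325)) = -1043456 /141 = -7400.40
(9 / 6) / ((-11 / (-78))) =10.64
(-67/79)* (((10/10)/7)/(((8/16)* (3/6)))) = -268/553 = -0.48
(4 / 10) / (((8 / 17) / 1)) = 0.85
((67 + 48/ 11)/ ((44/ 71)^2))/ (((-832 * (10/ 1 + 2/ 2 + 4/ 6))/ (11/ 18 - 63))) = 888783751/ 744167424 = 1.19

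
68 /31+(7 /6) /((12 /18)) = 3.94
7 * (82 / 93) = 574 / 93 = 6.17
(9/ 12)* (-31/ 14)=-93/ 56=-1.66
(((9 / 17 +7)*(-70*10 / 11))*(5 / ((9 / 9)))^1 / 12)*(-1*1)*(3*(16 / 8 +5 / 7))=304000 / 187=1625.67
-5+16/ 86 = -4.81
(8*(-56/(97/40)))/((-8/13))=300.21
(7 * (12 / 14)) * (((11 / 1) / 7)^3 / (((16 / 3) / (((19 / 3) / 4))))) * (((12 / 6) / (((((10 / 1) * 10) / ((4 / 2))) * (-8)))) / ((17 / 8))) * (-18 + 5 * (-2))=75867 / 166600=0.46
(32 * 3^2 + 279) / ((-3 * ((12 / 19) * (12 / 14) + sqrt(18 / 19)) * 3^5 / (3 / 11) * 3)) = 3724 / 63657- 6517 * sqrt(38) / 381942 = -0.05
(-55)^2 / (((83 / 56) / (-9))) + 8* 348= -15584.67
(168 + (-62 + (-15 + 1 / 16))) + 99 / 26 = 19733 / 208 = 94.87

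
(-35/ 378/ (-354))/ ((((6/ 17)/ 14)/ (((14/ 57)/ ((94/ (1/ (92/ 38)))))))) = 4165/ 371959128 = 0.00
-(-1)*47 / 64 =47 / 64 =0.73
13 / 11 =1.18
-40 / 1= -40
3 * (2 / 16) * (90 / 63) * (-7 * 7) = -105 / 4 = -26.25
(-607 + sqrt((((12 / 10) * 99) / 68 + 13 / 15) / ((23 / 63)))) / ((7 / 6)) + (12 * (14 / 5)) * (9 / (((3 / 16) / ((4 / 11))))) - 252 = -71538 / 385 + 3 * sqrt(109452630) / 13685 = -183.52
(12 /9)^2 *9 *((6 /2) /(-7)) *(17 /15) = -272 /35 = -7.77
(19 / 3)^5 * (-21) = -17332693 / 81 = -213983.86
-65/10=-13/2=-6.50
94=94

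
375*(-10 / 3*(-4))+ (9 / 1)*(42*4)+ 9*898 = 14594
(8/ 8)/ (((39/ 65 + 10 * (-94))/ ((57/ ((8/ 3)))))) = -855/ 37576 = -0.02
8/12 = 2/3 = 0.67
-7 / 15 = -0.47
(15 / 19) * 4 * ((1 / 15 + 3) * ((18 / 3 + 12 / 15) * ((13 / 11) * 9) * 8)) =5855616 / 1045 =5603.46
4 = 4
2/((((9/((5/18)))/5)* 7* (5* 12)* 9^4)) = 5/44641044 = 0.00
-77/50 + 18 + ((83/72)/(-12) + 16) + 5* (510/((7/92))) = 5072253427/151200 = 33546.65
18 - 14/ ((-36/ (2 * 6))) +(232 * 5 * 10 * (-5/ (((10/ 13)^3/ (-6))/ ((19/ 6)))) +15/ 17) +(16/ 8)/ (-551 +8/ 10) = 37742801415/ 15589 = 2421117.55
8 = 8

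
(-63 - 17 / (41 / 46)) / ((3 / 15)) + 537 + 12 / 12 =5233 / 41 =127.63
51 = 51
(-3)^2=9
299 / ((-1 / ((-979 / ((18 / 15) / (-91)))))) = -133188055 / 6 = -22198009.17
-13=-13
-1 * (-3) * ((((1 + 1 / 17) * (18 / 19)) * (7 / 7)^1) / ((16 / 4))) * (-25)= -6075 / 323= -18.81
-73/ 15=-4.87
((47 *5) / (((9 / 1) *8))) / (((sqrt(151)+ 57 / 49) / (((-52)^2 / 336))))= -5282095 / 25869744+ 13622245 *sqrt(151) / 77609232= 1.95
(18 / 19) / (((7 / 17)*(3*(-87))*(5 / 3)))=-102 / 19285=-0.01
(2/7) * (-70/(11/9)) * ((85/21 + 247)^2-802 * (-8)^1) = -612468800/539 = -1136305.75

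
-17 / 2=-8.50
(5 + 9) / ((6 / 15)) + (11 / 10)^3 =36331 / 1000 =36.33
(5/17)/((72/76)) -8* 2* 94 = -460129/306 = -1503.69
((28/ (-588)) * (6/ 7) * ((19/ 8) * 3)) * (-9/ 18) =57/ 392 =0.15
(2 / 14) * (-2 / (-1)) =2 / 7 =0.29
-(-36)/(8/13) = 117/2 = 58.50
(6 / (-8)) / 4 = -3 / 16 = -0.19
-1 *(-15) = 15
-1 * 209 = -209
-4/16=-1/4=-0.25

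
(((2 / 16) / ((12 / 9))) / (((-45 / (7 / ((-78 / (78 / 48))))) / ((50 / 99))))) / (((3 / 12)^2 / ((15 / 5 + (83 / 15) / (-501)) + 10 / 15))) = 12019 / 1339173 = 0.01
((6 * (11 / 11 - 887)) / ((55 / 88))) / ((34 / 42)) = -893088 / 85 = -10506.92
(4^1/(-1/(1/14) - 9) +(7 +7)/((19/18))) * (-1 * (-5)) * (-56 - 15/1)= -2030600/437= -4646.68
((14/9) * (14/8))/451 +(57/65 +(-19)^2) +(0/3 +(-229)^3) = -6336592270849/527670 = -12008627.12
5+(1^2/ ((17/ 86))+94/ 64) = 6271/ 544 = 11.53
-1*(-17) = 17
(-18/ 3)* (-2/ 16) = 3/ 4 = 0.75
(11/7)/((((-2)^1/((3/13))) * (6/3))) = -33/364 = -0.09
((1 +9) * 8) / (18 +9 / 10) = 800 / 189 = 4.23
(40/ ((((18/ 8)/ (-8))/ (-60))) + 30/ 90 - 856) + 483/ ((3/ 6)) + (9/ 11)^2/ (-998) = 3131375455/ 362274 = 8643.67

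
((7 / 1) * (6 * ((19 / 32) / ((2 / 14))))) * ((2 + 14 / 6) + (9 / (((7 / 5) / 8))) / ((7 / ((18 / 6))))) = 73663 / 16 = 4603.94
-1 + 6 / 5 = 1 / 5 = 0.20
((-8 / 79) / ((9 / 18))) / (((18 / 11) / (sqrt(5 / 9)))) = -88 * sqrt(5) / 2133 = -0.09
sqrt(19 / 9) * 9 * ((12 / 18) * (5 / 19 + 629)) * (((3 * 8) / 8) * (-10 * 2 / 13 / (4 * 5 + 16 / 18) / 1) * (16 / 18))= -2869440 * sqrt(19) / 11609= -1077.41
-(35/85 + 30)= -517/17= -30.41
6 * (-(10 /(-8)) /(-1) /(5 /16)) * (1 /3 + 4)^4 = -228488 /27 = -8462.52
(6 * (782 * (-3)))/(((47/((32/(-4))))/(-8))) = -900864/47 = -19167.32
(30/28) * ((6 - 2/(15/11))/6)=17/21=0.81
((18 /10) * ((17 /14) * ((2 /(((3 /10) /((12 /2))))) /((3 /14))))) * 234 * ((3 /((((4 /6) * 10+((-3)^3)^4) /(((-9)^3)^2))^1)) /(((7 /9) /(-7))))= -4109756547312 /1594343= -2577711.66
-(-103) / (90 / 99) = 113.30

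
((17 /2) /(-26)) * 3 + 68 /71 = -85 /3692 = -0.02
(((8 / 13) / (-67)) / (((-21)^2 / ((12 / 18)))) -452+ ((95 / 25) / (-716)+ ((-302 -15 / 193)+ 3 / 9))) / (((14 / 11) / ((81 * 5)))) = -19804297042364703 / 82568159128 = -239853.92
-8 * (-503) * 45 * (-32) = -5794560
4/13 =0.31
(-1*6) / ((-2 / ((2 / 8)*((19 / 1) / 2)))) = 57 / 8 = 7.12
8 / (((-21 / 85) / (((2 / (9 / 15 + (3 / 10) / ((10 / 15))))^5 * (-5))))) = 348160000000 / 85766121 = 4059.41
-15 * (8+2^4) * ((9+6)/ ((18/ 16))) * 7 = -33600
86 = 86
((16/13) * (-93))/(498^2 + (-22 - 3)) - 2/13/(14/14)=-497446/3223727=-0.15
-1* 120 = -120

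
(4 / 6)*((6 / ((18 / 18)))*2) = 8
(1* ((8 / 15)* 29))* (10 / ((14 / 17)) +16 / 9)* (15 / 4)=50866 / 63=807.40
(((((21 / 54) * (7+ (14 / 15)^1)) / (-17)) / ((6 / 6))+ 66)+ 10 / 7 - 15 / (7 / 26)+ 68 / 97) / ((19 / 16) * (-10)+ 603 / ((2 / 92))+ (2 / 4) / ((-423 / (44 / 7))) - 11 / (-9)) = 421651852 / 955651602375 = 0.00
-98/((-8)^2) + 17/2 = 223/32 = 6.97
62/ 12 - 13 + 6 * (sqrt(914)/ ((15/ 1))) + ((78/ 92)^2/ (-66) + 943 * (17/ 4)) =2 * sqrt(914)/ 5 + 558610841/ 139656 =4012.00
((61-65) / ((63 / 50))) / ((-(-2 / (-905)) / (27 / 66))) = 587.66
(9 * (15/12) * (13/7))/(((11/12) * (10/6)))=1053/77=13.68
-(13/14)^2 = -169/196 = -0.86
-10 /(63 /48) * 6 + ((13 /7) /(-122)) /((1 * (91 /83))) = -273363 /5978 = -45.73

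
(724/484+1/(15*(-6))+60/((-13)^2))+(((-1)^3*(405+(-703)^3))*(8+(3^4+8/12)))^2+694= 198456379028854810186669029/204490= 970494298150788841442.95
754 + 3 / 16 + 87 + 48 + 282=18739 / 16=1171.19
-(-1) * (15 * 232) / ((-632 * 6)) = -145 / 158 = -0.92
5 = 5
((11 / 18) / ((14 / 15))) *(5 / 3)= 275 / 252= 1.09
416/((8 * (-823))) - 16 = -13220/823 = -16.06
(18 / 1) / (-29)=-18 / 29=-0.62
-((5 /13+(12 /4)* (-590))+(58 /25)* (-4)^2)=563061 /325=1732.50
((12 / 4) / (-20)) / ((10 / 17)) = -51 / 200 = -0.26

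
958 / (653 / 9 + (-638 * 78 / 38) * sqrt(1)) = -163818 / 211531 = -0.77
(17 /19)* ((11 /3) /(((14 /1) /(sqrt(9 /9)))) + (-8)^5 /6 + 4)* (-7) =68357 /2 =34178.50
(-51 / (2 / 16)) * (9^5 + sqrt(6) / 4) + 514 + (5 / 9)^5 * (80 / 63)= -89622393868586 / 3720087 - 102 * sqrt(6)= -24091727.78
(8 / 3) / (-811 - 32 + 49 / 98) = -16 / 5055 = -0.00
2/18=1/9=0.11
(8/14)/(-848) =-1/1484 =-0.00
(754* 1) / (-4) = -377 / 2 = -188.50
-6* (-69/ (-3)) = -138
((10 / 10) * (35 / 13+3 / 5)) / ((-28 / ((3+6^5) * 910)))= -832353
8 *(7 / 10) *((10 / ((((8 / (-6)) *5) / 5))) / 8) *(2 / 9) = -7 / 6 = -1.17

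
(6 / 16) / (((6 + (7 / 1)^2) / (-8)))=-3 / 55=-0.05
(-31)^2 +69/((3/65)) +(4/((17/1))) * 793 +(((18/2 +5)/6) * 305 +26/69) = 1311661/391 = 3354.63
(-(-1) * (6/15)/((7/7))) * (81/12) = 27/10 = 2.70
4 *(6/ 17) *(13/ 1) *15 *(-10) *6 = -280800/ 17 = -16517.65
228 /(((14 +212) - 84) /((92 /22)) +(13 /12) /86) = 5411808 /806291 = 6.71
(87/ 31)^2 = 7569/ 961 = 7.88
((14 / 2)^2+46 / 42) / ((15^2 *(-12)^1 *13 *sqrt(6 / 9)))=-263 *sqrt(6) / 368550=-0.00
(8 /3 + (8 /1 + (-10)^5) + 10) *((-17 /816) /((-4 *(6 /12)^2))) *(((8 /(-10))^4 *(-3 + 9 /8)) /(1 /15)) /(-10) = -299938 /125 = -2399.50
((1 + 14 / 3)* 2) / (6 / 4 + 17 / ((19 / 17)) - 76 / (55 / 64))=-71060 / 449721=-0.16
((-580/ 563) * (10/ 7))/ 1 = -5800/ 3941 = -1.47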